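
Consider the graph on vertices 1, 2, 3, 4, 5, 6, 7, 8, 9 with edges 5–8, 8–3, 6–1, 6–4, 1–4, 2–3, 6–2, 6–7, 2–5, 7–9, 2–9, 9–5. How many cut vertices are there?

1

Removing 6 increases the component count from 1 to 2, so 6 is a cut vertex.
By contrast removing 2 leaves 1 component; it is not a cut vertex. No other vertex is a cut vertex either.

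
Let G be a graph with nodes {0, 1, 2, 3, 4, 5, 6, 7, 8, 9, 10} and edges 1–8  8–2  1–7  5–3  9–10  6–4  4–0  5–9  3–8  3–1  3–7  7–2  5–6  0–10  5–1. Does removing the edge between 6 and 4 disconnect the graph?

No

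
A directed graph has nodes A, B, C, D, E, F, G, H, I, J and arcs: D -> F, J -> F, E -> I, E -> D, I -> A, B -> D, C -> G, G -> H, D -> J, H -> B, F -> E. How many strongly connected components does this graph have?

{D, E, F, J} are all mutually reachable — one SCC of size 4.
{I} is an SCC by itself.
{C} is an SCC by itself.
{G} is an SCC by itself.
{B} is an SCC by itself.
(and 2 more singleton SCCs)
That gives 7 strongly connected components.

7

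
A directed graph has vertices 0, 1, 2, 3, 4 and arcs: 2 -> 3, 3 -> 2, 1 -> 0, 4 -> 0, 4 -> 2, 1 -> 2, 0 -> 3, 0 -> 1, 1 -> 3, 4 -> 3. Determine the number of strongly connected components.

{2, 3} are all mutually reachable — one SCC of size 2.
{0, 1} are all mutually reachable — one SCC of size 2.
{4} is an SCC by itself.
That gives 3 strongly connected components.

3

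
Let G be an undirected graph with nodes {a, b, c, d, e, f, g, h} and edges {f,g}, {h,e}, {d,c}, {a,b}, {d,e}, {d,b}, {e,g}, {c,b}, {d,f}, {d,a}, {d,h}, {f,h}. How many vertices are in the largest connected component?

Starting from a we can reach a, b, c, d, e, f, g, h. That is one component of size 8.
The largest has 8 vertices.

8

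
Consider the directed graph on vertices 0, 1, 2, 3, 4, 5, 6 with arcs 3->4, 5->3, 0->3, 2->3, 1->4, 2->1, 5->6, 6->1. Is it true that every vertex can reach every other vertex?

No

There is no directed path from 6 to 5, so the graph is not strongly connected.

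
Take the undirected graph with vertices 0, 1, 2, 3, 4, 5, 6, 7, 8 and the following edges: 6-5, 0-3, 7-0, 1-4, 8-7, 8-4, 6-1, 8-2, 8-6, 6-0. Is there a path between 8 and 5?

Yes

From 8 we can reach 0, 1, 2, 3, 4, 5, 6, 7, 8, which includes 5.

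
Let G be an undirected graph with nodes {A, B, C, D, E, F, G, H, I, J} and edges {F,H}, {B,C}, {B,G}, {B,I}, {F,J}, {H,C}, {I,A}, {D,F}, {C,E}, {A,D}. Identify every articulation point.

Removing B increases the component count from 1 to 2, so B is a cut vertex.
Removing C increases the component count from 1 to 2, so C is a cut vertex.
Removing F increases the component count from 1 to 2, so F is a cut vertex.
By contrast removing I leaves 1 component; it is not a cut vertex. No other vertex is a cut vertex either.

B, C, F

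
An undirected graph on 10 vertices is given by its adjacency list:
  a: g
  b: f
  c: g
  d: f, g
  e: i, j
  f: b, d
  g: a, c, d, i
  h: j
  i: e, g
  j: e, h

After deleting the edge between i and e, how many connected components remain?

Before removal there is 1 component.
i-e is a bridge — removing it separates i's side from e's side.
After removal: 2 components.

2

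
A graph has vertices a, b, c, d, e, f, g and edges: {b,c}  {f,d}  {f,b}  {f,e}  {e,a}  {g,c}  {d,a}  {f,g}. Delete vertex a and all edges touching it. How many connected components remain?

1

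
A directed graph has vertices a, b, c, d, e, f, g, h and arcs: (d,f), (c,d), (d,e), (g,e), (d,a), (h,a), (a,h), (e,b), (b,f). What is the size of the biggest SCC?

{a, h} are all mutually reachable — one SCC of size 2.
{b} is an SCC by itself.
{g} is an SCC by itself.
{e} is an SCC by itself.
{c} is an SCC by itself.
(and 2 more singleton SCCs)
The largest has 2 vertices.

2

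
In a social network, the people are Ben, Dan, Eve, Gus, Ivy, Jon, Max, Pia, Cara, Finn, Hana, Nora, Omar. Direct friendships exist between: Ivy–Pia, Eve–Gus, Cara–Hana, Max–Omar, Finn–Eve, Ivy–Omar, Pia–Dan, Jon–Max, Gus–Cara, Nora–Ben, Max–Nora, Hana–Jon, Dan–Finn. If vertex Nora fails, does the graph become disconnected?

Yes

Deleting Nora raises the number of components from 1 to 2, so Nora is a cut vertex.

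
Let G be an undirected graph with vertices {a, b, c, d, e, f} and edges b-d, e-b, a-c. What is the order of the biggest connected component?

f is isolated — a component by itself.
Starting from a we can reach a, c. That is one component of size 2.
Starting from b we can reach b, d, e. That is one component of size 3.
The largest has 3 vertices.

3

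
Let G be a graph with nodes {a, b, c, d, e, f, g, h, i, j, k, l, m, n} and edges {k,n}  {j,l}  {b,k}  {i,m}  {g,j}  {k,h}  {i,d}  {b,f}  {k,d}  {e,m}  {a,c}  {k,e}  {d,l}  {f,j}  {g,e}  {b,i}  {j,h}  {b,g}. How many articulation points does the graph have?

Removing k increases the component count from 2 to 3, so k is a cut vertex.
By contrast removing f leaves 2 components; it is not a cut vertex. No other vertex is a cut vertex either.

1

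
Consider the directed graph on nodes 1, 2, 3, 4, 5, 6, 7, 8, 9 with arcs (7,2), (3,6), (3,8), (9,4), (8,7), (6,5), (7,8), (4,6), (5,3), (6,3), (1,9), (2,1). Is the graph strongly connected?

Yes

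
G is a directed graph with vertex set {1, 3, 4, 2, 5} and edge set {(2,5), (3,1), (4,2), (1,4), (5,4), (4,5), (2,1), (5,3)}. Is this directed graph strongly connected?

Yes

From 5 we can reach every vertex (1, 2, 3, 4, 5), and every vertex can reach 5 (1, 2, 3, 4, 5). So the whole graph is one strongly connected component.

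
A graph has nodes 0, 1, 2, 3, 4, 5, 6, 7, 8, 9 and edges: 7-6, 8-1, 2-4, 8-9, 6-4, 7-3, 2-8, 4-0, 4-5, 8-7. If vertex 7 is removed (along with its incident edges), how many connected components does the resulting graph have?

2

With 7 gone, the remaining components are: {3}; {0, 1, 2, 4, 5, 6, 8, 9}.
That is 2 components.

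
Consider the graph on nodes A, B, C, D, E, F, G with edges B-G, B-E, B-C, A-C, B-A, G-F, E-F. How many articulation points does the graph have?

Removing B increases the component count from 2 to 3, so B is a cut vertex.
By contrast removing E leaves 2 components; it is not a cut vertex. No other vertex is a cut vertex either.

1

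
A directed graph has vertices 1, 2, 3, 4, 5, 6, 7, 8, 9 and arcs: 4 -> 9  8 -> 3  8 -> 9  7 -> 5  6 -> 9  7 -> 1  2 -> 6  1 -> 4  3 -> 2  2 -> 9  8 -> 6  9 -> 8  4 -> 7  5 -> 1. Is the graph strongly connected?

There is no directed path from 6 to 5, so the graph is not strongly connected.

No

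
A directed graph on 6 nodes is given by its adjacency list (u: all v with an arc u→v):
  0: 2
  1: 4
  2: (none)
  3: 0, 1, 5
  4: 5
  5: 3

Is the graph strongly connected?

No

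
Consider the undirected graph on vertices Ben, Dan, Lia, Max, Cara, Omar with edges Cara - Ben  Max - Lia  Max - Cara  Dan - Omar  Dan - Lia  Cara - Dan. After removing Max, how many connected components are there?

1

With Max gone, the remaining components are: {Ben, Dan, Lia, Cara, Omar}.
That is 1 component.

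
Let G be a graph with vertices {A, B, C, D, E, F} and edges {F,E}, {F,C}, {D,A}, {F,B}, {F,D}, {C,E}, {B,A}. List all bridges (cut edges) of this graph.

The edges on the cycle F-C-E-F are not bridges since each lies on that cycle.
Every edge lies on some cycle, so there are no bridges.

none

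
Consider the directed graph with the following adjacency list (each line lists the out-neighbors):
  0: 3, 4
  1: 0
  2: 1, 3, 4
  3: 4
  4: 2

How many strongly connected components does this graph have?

1

{0, 1, 2, 3, 4} are all mutually reachable — one SCC of size 5.
That gives 1 strongly connected component.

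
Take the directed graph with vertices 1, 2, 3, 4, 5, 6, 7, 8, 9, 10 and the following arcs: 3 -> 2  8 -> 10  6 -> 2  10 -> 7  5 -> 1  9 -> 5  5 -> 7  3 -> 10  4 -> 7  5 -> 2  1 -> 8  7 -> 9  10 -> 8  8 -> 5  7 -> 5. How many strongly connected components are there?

{1, 5, 7, 8, 9, 10} are all mutually reachable — one SCC of size 6.
{2} is an SCC by itself.
{6} is an SCC by itself.
{3} is an SCC by itself.
{4} is an SCC by itself.
That gives 5 strongly connected components.

5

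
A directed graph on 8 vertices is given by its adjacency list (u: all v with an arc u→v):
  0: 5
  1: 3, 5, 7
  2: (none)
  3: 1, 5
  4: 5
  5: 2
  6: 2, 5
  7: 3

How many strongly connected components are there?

6

{1, 3, 7} are all mutually reachable — one SCC of size 3.
{5} is an SCC by itself.
{2} is an SCC by itself.
{0} is an SCC by itself.
{4} is an SCC by itself.
(and 1 more singleton SCC)
That gives 6 strongly connected components.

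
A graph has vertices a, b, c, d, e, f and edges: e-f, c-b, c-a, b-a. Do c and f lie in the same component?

No

The component containing c is {a, b, c}, and f is not in it.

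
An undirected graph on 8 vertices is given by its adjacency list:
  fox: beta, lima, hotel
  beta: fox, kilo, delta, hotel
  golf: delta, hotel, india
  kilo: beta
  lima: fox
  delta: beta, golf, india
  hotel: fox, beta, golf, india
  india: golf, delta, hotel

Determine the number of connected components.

1

Starting from fox we can reach fox, beta, golf, kilo, lima, delta, hotel, india. That is one component of size 8.
Total: 1 component.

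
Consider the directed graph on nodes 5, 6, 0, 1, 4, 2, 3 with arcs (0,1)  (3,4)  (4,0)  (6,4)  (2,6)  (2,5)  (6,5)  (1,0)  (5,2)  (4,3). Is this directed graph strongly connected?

There is no directed path from 4 to 5, so the graph is not strongly connected.

No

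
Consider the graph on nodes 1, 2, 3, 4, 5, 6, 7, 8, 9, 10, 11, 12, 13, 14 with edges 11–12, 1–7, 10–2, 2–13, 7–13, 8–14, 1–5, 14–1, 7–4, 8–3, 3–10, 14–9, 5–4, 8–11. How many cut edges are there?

The edges on the cycle 1-7-4-5-1 are not bridges since each lies on that cycle.
But removing 9–14 disconnects 9 from 14; removing 8–11 disconnects 8 from 11; removing 12–11 disconnects 12 from 11 — these are bridges.
That makes 3 bridges.

3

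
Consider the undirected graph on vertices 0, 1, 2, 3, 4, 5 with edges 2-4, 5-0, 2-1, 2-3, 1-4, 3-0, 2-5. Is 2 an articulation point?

Yes

Deleting 2 raises the number of components from 1 to 2, so 2 is a cut vertex.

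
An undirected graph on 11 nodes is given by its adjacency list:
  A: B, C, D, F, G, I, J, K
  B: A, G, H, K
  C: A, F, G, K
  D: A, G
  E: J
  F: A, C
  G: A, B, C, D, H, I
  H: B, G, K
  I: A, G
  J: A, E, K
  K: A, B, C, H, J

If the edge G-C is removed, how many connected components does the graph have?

1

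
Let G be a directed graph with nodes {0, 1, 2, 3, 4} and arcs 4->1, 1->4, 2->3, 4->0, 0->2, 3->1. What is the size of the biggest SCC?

{0, 1, 2, 3, 4} are all mutually reachable — one SCC of size 5.
The largest has 5 vertices.

5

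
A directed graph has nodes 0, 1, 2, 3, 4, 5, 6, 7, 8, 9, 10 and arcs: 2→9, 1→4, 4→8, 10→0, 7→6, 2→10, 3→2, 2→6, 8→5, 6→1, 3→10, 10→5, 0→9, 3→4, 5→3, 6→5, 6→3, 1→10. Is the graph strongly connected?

No

There is no directed path from 10 to 7, so the graph is not strongly connected.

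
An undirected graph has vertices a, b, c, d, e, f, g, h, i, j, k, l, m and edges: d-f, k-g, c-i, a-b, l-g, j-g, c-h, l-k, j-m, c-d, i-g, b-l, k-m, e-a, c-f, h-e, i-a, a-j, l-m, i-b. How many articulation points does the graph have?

1

Removing c increases the component count from 1 to 2, so c is a cut vertex.
By contrast removing i leaves 1 component; it is not a cut vertex. No other vertex is a cut vertex either.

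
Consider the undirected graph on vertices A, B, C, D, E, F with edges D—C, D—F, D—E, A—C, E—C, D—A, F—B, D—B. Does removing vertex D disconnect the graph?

Deleting D raises the number of components from 1 to 2, so D is a cut vertex.

Yes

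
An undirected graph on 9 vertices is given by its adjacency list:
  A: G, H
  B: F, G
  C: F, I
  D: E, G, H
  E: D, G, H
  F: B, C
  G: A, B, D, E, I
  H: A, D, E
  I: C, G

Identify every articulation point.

Removing G increases the component count from 1 to 2, so G is a cut vertex.
By contrast removing E leaves 1 component; it is not a cut vertex. No other vertex is a cut vertex either.

G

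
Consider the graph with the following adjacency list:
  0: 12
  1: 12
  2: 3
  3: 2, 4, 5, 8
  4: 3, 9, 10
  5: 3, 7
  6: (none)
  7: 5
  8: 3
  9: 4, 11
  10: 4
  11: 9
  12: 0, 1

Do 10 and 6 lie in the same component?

No

The component containing 10 is {2, 3, 4, 5, 7, 8, 9, 10, 11}, and 6 is not in it.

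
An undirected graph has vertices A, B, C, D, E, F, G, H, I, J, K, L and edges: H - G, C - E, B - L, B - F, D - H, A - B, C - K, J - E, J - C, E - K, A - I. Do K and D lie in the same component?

No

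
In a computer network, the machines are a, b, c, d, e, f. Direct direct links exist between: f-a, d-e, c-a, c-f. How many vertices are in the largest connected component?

3

b is isolated — a component by itself.
Starting from d we can reach d, e. That is one component of size 2.
Starting from a we can reach a, c, f. That is one component of size 3.
The largest has 3 vertices.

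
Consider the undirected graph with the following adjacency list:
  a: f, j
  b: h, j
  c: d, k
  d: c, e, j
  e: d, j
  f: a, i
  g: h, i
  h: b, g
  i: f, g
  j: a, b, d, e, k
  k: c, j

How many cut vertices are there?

Removing j increases the component count from 1 to 2, so j is a cut vertex.
By contrast removing d leaves 1 component; it is not a cut vertex. No other vertex is a cut vertex either.

1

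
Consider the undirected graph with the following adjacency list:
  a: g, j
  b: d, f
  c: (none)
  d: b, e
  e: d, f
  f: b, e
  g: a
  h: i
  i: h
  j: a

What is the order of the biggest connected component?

4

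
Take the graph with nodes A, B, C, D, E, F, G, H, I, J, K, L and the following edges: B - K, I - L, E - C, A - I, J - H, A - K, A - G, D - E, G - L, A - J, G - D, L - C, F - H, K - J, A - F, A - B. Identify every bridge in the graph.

none

The edges on the cycle G-D-E-C-L-G are not bridges since each lies on that cycle.
Every edge lies on some cycle, so there are no bridges.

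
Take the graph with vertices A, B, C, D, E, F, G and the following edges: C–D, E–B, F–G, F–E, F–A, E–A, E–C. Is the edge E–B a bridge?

Removing E–B leaves no path between E and B: the component count goes from 1 to 2. So it is a bridge.

Yes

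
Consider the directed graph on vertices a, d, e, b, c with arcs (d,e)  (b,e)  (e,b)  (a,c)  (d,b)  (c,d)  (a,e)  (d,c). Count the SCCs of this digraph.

3

{c, d} are all mutually reachable — one SCC of size 2.
{b, e} are all mutually reachable — one SCC of size 2.
{a} is an SCC by itself.
That gives 3 strongly connected components.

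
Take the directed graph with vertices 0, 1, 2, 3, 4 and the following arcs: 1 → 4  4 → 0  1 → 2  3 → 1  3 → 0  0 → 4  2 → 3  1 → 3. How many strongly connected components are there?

{1, 2, 3} are all mutually reachable — one SCC of size 3.
{0, 4} are all mutually reachable — one SCC of size 2.
That gives 2 strongly connected components.

2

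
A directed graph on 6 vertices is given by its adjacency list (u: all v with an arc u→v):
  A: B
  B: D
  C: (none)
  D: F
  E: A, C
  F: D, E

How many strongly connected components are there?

2

{A, B, D, E, F} are all mutually reachable — one SCC of size 5.
{C} is an SCC by itself.
That gives 2 strongly connected components.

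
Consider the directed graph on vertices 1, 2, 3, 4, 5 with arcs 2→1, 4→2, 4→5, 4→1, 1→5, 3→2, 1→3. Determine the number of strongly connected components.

{1, 2, 3} are all mutually reachable — one SCC of size 3.
{4} is an SCC by itself.
{5} is an SCC by itself.
That gives 3 strongly connected components.

3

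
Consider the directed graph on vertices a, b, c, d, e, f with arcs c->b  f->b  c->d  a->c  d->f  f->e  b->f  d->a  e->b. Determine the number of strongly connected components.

{a, c, d} are all mutually reachable — one SCC of size 3.
{b, e, f} are all mutually reachable — one SCC of size 3.
That gives 2 strongly connected components.

2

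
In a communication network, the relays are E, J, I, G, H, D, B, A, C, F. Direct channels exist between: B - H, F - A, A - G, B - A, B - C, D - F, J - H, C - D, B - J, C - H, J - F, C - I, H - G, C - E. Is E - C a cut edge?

Removing E - C leaves no path between E and C: the component count goes from 1 to 2. So it is a bridge.

Yes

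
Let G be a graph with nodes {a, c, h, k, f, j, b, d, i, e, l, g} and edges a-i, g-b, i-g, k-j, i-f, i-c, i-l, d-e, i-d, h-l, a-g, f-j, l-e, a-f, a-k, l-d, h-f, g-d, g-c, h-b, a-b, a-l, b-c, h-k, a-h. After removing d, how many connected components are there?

1

With d gone, the remaining components are: {a, b, c, e, f, g, h, i, j, k, l}.
That is 1 component.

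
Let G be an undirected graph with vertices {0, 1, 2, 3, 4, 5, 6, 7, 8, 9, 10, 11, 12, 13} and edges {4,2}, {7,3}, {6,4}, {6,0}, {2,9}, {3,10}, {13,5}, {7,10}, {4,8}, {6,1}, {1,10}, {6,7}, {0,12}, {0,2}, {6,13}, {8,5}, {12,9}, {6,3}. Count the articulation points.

Removing 6 increases the component count from 2 to 3, so 6 is a cut vertex.
By contrast removing 12 leaves 2 components; it is not a cut vertex. No other vertex is a cut vertex either.

1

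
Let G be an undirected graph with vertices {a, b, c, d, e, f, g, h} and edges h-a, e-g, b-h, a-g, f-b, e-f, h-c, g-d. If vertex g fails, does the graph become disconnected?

Deleting g raises the number of components from 1 to 2, so g is a cut vertex.

Yes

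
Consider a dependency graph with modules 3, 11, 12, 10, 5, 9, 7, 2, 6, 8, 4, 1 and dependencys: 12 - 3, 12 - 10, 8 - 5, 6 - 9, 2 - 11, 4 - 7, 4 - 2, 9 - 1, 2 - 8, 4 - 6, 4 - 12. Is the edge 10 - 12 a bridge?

Yes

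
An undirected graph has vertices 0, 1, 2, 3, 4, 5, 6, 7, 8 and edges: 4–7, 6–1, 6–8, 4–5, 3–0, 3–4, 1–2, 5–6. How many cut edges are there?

8

removing 2–1 disconnects 2 from 1; removing 4–3 disconnects 4 from 3; removing 4–7 disconnects 4 from 7; removing 6–5 disconnects 6 from 5 — these are bridges.
In total 8 edges are bridges.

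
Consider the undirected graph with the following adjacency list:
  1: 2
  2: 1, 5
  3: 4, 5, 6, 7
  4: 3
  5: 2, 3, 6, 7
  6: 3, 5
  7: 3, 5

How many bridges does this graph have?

The edges on the cycle 5-3-6-5 are not bridges since each lies on that cycle.
But removing 2-5 disconnects 2 from 5; removing 4-3 disconnects 4 from 3; removing 1-2 disconnects 1 from 2 — these are bridges.
That makes 3 bridges.

3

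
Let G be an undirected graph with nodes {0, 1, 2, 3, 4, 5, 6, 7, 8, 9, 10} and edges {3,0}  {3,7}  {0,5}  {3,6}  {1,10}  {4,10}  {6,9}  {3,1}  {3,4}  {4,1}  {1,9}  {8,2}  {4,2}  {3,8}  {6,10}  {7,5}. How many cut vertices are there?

1

Removing 3 increases the component count from 1 to 2, so 3 is a cut vertex.
By contrast removing 8 leaves 1 component; it is not a cut vertex. No other vertex is a cut vertex either.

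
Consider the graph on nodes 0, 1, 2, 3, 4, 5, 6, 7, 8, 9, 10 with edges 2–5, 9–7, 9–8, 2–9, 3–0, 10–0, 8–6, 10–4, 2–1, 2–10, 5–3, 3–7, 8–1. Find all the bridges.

The edges on the cycle 2-9-8-1-2 are not bridges since each lies on that cycle.
But removing 4–10 disconnects 4 from 10; removing 8–6 disconnects 8 from 6 — these are bridges.

10-4, 6-8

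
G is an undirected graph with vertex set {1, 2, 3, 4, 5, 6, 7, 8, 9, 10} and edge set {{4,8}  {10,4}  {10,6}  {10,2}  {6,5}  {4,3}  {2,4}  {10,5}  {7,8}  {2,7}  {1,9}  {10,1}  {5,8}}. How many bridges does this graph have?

3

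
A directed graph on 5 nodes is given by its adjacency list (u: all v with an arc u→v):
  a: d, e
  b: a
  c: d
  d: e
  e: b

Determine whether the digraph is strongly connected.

There is no directed path from d to c, so the graph is not strongly connected.

No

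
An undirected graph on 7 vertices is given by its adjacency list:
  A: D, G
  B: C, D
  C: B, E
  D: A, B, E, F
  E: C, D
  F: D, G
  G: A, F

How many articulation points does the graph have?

1

Removing D increases the component count from 1 to 2, so D is a cut vertex.
By contrast removing B leaves 1 component; it is not a cut vertex. No other vertex is a cut vertex either.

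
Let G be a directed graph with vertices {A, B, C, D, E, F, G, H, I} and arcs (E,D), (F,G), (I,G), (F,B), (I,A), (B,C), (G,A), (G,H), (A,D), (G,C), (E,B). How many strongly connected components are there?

9

{D} is an SCC by itself.
{A} is an SCC by itself.
{G} is an SCC by itself.
{H} is an SCC by itself.
{E} is an SCC by itself.
(and 4 more singleton SCCs)
That gives 9 strongly connected components.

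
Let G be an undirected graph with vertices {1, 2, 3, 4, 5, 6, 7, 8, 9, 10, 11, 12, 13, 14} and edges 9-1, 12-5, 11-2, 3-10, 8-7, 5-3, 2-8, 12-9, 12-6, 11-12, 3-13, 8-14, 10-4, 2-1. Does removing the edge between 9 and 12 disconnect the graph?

After removing 9-12, the path 9-1-2-11-12 still connects them, so the edge is not a bridge.

No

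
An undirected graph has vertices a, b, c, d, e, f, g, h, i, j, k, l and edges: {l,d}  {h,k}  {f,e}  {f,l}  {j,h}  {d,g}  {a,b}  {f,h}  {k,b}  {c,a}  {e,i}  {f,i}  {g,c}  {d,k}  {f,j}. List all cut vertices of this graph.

Removing f increases the component count from 1 to 2, so f is a cut vertex.
By contrast removing k leaves 1 component; it is not a cut vertex. No other vertex is a cut vertex either.

f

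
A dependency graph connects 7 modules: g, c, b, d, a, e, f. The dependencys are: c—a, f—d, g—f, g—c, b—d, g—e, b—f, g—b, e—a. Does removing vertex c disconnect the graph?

No

Deleting c leaves 1 component (was 1) (its neighbors a, g remain connected to each other), so c is not a cut vertex.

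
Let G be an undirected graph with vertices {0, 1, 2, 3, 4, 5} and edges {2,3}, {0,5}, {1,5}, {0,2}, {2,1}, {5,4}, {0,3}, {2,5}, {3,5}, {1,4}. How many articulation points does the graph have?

0

Removing 2, for instance, still leaves 1 component. No single vertex removal increases the component count — the graph has no articulation points.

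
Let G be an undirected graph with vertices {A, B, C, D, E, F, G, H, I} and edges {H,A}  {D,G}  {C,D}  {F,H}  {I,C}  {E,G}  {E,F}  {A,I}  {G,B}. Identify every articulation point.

Removing G increases the component count from 1 to 2, so G is a cut vertex.
By contrast removing D leaves 1 component; it is not a cut vertex. No other vertex is a cut vertex either.

G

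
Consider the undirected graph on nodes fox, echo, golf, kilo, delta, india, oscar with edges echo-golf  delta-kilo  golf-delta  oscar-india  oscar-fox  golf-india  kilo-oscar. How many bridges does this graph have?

2

The edges on the cycle golf-delta-kilo-oscar-india-golf are not bridges since each lies on that cycle.
But removing echo-golf disconnects echo from golf; removing fox-oscar disconnects fox from oscar — these are bridges.
That makes 2 bridges.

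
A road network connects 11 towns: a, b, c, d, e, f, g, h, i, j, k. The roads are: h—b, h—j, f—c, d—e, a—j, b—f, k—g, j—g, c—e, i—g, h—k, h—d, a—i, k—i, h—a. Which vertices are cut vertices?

Removing h increases the component count from 1 to 2, so h is a cut vertex.
By contrast removing k leaves 1 component; it is not a cut vertex. No other vertex is a cut vertex either.

h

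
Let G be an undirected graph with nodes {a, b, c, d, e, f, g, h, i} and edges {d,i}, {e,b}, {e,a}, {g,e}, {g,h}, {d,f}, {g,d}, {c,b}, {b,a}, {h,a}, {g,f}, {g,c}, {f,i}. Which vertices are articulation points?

g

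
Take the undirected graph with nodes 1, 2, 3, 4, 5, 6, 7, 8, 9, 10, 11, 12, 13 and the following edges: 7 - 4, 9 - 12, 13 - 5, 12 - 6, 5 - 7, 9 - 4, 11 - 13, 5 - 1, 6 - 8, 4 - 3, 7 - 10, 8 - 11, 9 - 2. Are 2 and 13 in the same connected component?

From 2 we can reach 1, 2, 3, 4, 5, 6, 7, 8, 9, 10, 11, 12, 13, which includes 13.

Yes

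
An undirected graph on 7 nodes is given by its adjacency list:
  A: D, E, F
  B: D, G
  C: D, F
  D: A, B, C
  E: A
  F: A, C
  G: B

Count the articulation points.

3

Removing A increases the component count from 1 to 2, so A is a cut vertex.
Removing B increases the component count from 1 to 2, so B is a cut vertex.
Removing D increases the component count from 1 to 2, so D is a cut vertex.
By contrast removing E leaves 1 component; it is not a cut vertex. No other vertex is a cut vertex either.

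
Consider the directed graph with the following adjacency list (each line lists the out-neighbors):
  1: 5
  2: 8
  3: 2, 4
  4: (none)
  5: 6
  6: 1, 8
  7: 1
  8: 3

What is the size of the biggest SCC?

3

{1, 5, 6} are all mutually reachable — one SCC of size 3.
{2, 3, 8} are all mutually reachable — one SCC of size 3.
{4} is an SCC by itself.
{7} is an SCC by itself.
The largest has 3 vertices.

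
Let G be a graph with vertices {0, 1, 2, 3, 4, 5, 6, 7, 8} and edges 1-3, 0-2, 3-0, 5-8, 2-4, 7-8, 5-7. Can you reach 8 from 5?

From 5 we can reach 5, 7, 8, which includes 8.

Yes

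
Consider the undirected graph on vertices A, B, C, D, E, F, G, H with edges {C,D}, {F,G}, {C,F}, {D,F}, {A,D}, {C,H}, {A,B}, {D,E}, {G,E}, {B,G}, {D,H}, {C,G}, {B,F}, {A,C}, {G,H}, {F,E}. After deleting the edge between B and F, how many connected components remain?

1

B and F are still connected via B-G-F, so the component count stays at 1.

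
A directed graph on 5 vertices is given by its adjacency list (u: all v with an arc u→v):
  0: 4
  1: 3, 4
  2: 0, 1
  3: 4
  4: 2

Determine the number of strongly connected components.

{0, 1, 2, 3, 4} are all mutually reachable — one SCC of size 5.
That gives 1 strongly connected component.

1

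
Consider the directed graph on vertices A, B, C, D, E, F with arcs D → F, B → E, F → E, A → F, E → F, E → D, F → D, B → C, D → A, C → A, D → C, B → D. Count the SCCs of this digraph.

2

{A, C, D, E, F} are all mutually reachable — one SCC of size 5.
{B} is an SCC by itself.
That gives 2 strongly connected components.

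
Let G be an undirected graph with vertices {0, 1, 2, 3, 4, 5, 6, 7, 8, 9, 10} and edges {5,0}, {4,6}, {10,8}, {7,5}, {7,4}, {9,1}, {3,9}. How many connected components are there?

2 is isolated — a component by itself.
Starting from 8 we can reach 8, 10. That is one component of size 2.
Starting from 1 we can reach 1, 3, 9. That is one component of size 3.
Starting from 0 we can reach 0, 4, 5, 6, 7. That is one component of size 5.
Total: 4 components.

4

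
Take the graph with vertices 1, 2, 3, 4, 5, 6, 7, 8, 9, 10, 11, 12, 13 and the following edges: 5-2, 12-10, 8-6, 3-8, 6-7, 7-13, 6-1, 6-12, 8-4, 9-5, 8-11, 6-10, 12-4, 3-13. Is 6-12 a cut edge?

After removing 6-12, the path 6-10-12 still connects them, so the edge is not a bridge.

No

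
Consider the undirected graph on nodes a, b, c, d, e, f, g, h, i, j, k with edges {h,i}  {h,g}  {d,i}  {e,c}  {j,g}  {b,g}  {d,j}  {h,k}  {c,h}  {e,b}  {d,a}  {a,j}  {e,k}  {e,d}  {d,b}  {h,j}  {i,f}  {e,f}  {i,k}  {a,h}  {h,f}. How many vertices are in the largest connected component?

11

Starting from a we can reach a, b, c, d, e, f, g, h, i, j, k. That is one component of size 11.
The largest has 11 vertices.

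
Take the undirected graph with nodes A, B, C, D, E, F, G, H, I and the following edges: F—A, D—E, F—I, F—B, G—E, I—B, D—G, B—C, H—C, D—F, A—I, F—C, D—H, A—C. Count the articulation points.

1

Removing D increases the component count from 1 to 2, so D is a cut vertex.
By contrast removing E leaves 1 component; it is not a cut vertex. No other vertex is a cut vertex either.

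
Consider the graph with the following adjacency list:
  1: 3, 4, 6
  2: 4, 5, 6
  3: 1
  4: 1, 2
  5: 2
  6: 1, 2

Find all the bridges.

1-3, 2-5

The edges on the cycle 2-4-1-6-2 are not bridges since each lies on that cycle.
But removing 1-3 disconnects 1 from 3; removing 2-5 disconnects 2 from 5 — these are bridges.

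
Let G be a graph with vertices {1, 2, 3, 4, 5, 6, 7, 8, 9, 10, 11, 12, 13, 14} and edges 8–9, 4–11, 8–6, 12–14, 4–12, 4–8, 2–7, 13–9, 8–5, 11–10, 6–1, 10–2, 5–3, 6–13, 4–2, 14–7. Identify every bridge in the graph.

1-6, 3-5, 4-8, 5-8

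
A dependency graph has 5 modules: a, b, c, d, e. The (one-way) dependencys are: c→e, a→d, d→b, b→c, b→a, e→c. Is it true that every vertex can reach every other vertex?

No

There is no directed path from c to a, so the graph is not strongly connected.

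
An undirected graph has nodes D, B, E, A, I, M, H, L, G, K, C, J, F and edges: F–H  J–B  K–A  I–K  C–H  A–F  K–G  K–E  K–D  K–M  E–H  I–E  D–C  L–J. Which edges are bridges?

B-J, G-K, J-L, K-M

The edges on the cycle I-K-A-F-H-E-I are not bridges since each lies on that cycle.
But removing G–K disconnects G from K; removing M–K disconnects M from K; removing J–B disconnects J from B; removing L–J disconnects L from J — these are bridges.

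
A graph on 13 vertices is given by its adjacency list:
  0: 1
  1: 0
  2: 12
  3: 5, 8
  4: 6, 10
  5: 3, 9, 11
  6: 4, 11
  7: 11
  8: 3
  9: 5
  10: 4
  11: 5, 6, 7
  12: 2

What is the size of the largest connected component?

9

Starting from 2 we can reach 2, 12. That is one component of size 2.
Starting from 0 we can reach 0, 1. That is one component of size 2.
Starting from 3 we can reach 3, 4, 5, 6, 7, 8, 9, 10, 11. That is one component of size 9.
The largest has 9 vertices.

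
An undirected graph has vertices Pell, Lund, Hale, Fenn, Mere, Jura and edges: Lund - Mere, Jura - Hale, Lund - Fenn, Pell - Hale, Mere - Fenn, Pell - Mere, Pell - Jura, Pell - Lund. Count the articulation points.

1

Removing Pell increases the component count from 1 to 2, so Pell is a cut vertex.
By contrast removing Lund leaves 1 component; it is not a cut vertex. No other vertex is a cut vertex either.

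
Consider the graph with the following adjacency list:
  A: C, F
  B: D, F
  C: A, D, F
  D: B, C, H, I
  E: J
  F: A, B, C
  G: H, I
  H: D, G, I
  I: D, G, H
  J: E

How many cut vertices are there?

Removing D increases the component count from 2 to 3, so D is a cut vertex.
By contrast removing F leaves 2 components; it is not a cut vertex. No other vertex is a cut vertex either.

1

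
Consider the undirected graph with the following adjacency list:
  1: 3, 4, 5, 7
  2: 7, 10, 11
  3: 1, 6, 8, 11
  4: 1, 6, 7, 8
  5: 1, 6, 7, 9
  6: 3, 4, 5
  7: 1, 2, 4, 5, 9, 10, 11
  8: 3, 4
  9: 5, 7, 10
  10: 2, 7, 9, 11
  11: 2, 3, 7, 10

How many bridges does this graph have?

The edges on the cycle 10-7-2-10 are not bridges since each lies on that cycle.
Every edge lies on some cycle, so there are no bridges.

0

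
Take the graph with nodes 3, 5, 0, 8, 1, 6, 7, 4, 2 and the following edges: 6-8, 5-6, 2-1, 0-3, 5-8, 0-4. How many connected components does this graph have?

4

7 is isolated — a component by itself.
Starting from 1 we can reach 1, 2. That is one component of size 2.
Starting from 5 we can reach 5, 6, 8. That is one component of size 3.
Starting from 0 we can reach 0, 3, 4. That is one component of size 3.
Total: 4 components.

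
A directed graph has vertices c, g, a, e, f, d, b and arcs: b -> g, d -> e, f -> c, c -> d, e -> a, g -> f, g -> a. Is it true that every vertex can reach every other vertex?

There is no directed path from d to b, so the graph is not strongly connected.

No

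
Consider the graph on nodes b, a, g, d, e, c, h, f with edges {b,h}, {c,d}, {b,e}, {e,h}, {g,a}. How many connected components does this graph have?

f is isolated — a component by itself.
Starting from c we can reach c, d. That is one component of size 2.
Starting from a we can reach a, g. That is one component of size 2.
Starting from b we can reach b, e, h. That is one component of size 3.
Total: 4 components.

4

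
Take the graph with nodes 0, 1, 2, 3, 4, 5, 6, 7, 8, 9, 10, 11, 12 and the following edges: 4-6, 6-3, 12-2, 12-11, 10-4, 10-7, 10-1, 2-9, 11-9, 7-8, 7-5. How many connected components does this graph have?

0 is isolated — a component by itself.
Starting from 2 we can reach 2, 9, 11, 12. That is one component of size 4.
Starting from 1 we can reach 1, 3, 4, 5, 6, 7, 8, 10. That is one component of size 8.
Total: 3 components.

3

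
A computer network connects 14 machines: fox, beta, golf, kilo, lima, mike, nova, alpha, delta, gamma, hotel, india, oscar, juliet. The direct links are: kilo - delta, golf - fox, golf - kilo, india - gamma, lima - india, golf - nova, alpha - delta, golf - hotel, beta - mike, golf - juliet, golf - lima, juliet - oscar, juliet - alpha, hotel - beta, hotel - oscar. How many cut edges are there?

7

The edges on the cycle golf-juliet-alpha-delta-kilo-golf are not bridges since each lies on that cycle.
But removing golf - lima disconnects golf from lima; removing fox - golf disconnects fox from golf; removing gamma - india disconnects gamma from india; removing mike - beta disconnects mike from beta — these are bridges.
In total 7 edges are bridges.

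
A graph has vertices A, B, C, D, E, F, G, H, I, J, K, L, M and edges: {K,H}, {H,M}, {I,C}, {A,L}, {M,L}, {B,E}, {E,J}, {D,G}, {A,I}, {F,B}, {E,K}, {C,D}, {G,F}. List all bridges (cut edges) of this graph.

E-J

The edges on the cycle A-I-C-D-G-F-B-E-K-H-M-L-A are not bridges since each lies on that cycle.
But removing J–E disconnects J from E — this is a bridge.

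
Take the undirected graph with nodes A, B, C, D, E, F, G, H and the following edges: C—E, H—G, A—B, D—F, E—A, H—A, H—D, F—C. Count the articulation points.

Removing A increases the component count from 1 to 2, so A is a cut vertex.
Removing H increases the component count from 1 to 2, so H is a cut vertex.
By contrast removing D leaves 1 component; it is not a cut vertex. No other vertex is a cut vertex either.

2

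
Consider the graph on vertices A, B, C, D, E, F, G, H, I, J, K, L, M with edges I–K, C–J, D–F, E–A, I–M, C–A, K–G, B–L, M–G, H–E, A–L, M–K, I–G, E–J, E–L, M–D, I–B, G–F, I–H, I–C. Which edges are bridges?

none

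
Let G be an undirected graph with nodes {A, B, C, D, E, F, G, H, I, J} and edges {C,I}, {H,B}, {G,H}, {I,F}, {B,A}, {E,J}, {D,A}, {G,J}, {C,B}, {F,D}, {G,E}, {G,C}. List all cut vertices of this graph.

G

Removing G increases the component count from 1 to 2, so G is a cut vertex.
By contrast removing C leaves 1 component; it is not a cut vertex. No other vertex is a cut vertex either.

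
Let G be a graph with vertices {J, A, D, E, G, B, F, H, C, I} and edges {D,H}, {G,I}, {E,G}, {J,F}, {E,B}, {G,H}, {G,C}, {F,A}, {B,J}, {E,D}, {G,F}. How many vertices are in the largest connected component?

10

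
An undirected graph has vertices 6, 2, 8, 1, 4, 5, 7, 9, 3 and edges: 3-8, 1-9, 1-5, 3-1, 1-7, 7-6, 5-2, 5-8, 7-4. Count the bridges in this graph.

The edges on the cycle 3-1-5-8-3 are not bridges since each lies on that cycle.
But removing 2-5 disconnects 2 from 5; removing 1-7 disconnects 1 from 7; removing 7-4 disconnects 7 from 4; removing 1-9 disconnects 1 from 9 — these are bridges.
In total 5 edges are bridges.

5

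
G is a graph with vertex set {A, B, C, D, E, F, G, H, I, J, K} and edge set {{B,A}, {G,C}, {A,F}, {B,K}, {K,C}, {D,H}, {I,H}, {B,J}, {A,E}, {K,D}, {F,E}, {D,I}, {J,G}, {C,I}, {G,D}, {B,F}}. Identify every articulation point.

B

Removing B increases the component count from 1 to 2, so B is a cut vertex.
By contrast removing E leaves 1 component; it is not a cut vertex. No other vertex is a cut vertex either.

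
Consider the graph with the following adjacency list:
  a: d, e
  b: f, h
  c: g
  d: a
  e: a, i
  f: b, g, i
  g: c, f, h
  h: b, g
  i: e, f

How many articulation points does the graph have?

Removing a increases the component count from 1 to 2, so a is a cut vertex.
Removing e increases the component count from 1 to 2, so e is a cut vertex.
Removing f increases the component count from 1 to 2, so f is a cut vertex.
Likewise g, i are cut vertices.
By contrast removing d leaves 1 component; it is not a cut vertex. No other vertex is a cut vertex either.

5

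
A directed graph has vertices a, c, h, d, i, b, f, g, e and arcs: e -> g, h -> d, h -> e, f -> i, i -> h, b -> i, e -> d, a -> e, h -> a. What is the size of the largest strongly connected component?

{b} is an SCC by itself.
{e} is an SCC by itself.
{g} is an SCC by itself.
{a} is an SCC by itself.
{c} is an SCC by itself.
(and 4 more singleton SCCs)
The largest has 1 vertex.

1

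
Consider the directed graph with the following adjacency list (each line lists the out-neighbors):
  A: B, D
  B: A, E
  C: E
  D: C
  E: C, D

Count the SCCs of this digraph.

2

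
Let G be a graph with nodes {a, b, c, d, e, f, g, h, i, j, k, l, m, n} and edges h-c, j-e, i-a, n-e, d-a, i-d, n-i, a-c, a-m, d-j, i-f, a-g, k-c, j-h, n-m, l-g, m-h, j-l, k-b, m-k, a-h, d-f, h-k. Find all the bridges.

b-k

The edges on the cycle i-d-j-l-g-a-i are not bridges since each lies on that cycle.
But removing k-b disconnects k from b — this is a bridge.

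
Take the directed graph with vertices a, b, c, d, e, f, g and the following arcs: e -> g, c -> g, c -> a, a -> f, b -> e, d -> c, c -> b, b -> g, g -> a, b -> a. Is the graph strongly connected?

There is no directed path from a to c, so the graph is not strongly connected.

No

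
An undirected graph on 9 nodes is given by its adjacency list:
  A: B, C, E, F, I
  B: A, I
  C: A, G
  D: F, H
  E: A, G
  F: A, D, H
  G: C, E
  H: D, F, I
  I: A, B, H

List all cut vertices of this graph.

A

Removing A increases the component count from 1 to 2, so A is a cut vertex.
By contrast removing H leaves 1 component; it is not a cut vertex. No other vertex is a cut vertex either.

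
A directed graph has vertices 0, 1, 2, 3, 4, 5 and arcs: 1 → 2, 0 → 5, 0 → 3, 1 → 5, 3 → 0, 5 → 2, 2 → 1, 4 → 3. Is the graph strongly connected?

There is no directed path from 1 to 0, so the graph is not strongly connected.

No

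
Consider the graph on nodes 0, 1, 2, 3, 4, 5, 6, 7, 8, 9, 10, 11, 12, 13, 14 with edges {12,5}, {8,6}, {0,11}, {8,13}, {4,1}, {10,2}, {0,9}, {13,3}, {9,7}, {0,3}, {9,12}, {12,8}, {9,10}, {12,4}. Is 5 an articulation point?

Deleting 5 leaves 2 components (was 2), so 5 is not a cut vertex.

No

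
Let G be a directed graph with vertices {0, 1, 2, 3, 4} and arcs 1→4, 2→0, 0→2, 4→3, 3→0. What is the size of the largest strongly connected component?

{0, 2} are all mutually reachable — one SCC of size 2.
{1} is an SCC by itself.
{4} is an SCC by itself.
{3} is an SCC by itself.
The largest has 2 vertices.

2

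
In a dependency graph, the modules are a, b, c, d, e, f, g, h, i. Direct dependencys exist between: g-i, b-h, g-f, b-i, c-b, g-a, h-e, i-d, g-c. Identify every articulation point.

Removing b increases the component count from 1 to 2, so b is a cut vertex.
Removing g increases the component count from 1 to 3, so g is a cut vertex.
Removing h increases the component count from 1 to 2, so h is a cut vertex.
Likewise i is a cut vertex.
By contrast removing c leaves 1 component; it is not a cut vertex. No other vertex is a cut vertex either.

b, g, h, i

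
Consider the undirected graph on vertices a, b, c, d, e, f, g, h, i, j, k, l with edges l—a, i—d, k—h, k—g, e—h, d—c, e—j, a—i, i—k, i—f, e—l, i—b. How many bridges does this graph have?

The edges on the cycle e-l-a-i-k-h-e are not bridges since each lies on that cycle.
But removing g—k disconnects g from k; removing e—j disconnects e from j; removing i—f disconnects i from f; removing d—c disconnects d from c — these are bridges.
In total 6 edges are bridges.

6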